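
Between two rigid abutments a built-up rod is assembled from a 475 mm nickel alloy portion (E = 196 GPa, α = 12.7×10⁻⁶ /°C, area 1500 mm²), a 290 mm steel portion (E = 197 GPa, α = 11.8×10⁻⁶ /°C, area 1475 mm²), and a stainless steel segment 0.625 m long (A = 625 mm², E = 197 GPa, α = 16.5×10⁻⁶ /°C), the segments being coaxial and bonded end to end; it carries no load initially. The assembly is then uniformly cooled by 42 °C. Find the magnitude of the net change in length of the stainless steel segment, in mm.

Free thermal contraction of the whole bar: Σ αᵢΔT Lᵢ = 12.7×10⁻⁶×42×475 + 11.8×10⁻⁶×42×290 + 16.5×10⁻⁶×42×625 = 0.8302 mm.
The rigid supports impose zero overall length change; the single axial force P common to all segments must satisfy P Σ Lᵢ/(AᵢEᵢ) = δ_free.
Σ Lᵢ/(AᵢEᵢ) = 475/(1500×196×10³) + 290/(1475×197×10³) + 625/(625×197×10³) = 7.69×10⁻⁶ mm/N.
Hence P = δ_free / Σ(L/AE) = 0.8302/7.69×10⁻⁶ = 108 kN (tensile).
For the stainless steel segment, free thermal change = 16.5×10⁻⁶×42×625 = 0.4331 mm and elastic change from P = 108000×625/(625×197×10³) = 0.548 mm; these oppose, so the net change is 0.115 mm (segment lengthens).

|ΔL| ≈ 0.115 mm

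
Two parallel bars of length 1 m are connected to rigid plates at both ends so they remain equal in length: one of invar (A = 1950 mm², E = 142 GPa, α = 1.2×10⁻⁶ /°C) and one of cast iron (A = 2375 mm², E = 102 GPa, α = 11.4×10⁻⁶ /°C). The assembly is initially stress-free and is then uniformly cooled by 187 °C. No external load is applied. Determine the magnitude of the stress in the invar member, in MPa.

σ ≈ 126 MPa (compressive)

The cast iron has the larger α, so on cooling it would change length more than the invar if both were free. The rigid plates force a common final length, so the cast iron is put into tension and the invar into compression, with equal and opposite forces P (no external load).
Setting the final lengths equal and cancelling L: (α₁ − α₂)ΔT = P/(A₁E₁) + P/(A₂E₂).
|α₁ − α₂|·ΔT = 10.2×10⁻⁶ × 187 = 0.001907.
1/(A₁E₁) + 1/(A₂E₂) = 1/(1950×142×10³) + 1/(2375×102×10³) = 7.739×10⁻⁹ N⁻¹.
P = 0.001907 / 7.739×10⁻⁹ = 246500 N = 246.5 kN.
σ_{invar} = P/A₁ = 246500/1950 = 126.4 MPa, compressive.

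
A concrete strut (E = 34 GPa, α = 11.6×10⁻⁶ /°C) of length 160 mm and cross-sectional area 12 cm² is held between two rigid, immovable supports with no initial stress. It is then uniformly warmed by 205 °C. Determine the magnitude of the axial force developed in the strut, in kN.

P ≈ 97 kN (compressive)

Full restraint means ε = 0, so the stress is σ = EαΔT = 34×10³ × 11.6×10⁻⁶ × 205 = 80.85 MPa.
Axial force P = σA = 80.85 × 1200 = 97020 N = 97.02 kN, compressive.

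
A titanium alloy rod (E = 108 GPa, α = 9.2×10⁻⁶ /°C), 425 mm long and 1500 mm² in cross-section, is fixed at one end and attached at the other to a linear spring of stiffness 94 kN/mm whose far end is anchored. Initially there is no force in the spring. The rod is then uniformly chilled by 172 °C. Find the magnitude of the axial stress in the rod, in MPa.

σ ≈ 33.8 MPa (tensile)

Free thermal contraction: δ_free = αΔT L = 9.2×10⁻⁶ × 172 × 425 = 0.6725 mm.
With a force P in the spring, the elastic change of the rod is PL/(AE) and that of the spring is P/k; compatibility requires their sum to equal δ_free.
So P = δ_free / [L/(AE) + 1/k] = 0.6725 / [ 425/(1500×108×10³) + 1/(94×10³) ].
P = 0.6725 / 1.326×10⁻⁵ = 50710 N.
σ = P/A = 50710/1500 = 33.81 MPa.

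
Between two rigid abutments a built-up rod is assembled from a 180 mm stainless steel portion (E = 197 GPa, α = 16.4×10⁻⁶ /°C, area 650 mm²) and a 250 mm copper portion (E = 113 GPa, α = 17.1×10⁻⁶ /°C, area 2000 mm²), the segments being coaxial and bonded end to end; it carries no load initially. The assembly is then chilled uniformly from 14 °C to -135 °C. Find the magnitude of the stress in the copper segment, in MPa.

With the walls removed the bar would change length by δ_free = Σ αᵢΔT Lᵢ = 16.4×10⁻⁶×149×180 + 17.1×10⁻⁶×149×250 = 1.077 mm.
The rigid supports impose zero overall length change; the single axial force P common to all segments must satisfy P Σ Lᵢ/(AᵢEᵢ) = δ_free.
Σ Lᵢ/(AᵢEᵢ) = 180/(650×197×10³) + 250/(2000×113×10³) = 2.512×10⁻⁶ mm/N.
Hence P = δ_free / Σ(L/AE) = 1.077/2.512×10⁻⁶ = 428.7 kN (tensile).
σ_{copper} = P / A = 428700 / 2000 = 214.3 MPa.

σ ≈ 214 MPa (tensile)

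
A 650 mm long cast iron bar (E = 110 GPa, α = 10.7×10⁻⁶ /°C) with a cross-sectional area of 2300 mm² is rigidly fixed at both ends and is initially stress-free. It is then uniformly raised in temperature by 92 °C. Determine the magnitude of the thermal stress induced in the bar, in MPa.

With length fixed, the mechanical strain must cancel the thermal strain αΔT = 10.7×10⁻⁶ × 92 = 984.4×10⁻⁶.
Hence σ = E·αΔT = 110×10³ × 984.4×10⁻⁶ = 108.3 MPa, compressive.

σ ≈ 108 MPa (compressive)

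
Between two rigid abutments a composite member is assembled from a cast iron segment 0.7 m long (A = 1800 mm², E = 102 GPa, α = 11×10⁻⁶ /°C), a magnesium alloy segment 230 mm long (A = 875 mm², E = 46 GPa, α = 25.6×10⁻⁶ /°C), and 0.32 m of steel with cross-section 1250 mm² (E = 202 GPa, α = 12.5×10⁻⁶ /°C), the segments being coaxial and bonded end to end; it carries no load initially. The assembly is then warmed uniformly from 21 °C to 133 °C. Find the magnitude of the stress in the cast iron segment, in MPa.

σ ≈ 101 MPa (compressive)

Free thermal expansion of the whole bar: Σ αᵢΔT Lᵢ = 11×10⁻⁶×112×700 + 25.6×10⁻⁶×112×230 + 12.5×10⁻⁶×112×320 = 1.97 mm.
The walls prevent any net length change, so an axial force P (same in every segment) develops. Compatibility: P · Σ Lᵢ/(AᵢEᵢ) = δ_free.
Σ Lᵢ/(AᵢEᵢ) = 700/(1800×102×10³) + 230/(875×46×10³) + 320/(1250×202×10³) = 1.079×10⁻⁵ mm/N.
P = 1.97 / 1.079×10⁻⁵ = 182500 N = 182.5 kN, compressive.
σ_{cast iron} = P / A = 182500 / 1800 = 101.4 MPa.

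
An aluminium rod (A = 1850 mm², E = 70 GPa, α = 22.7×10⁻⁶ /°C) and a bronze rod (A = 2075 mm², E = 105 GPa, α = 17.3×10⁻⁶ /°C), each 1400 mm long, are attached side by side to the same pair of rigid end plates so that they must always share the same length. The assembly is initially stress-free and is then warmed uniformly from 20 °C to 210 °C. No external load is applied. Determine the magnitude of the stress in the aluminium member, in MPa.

Equilibrium of a rigid end plate with no external load gives equal and opposite internal forces ±P in the two members. Since α_{aluminium} > α_{bronze}, heating drives the aluminium into compression and the bronze into tension.
Setting the final lengths equal and cancelling L: (α₁ − α₂)ΔT = P/(A₁E₁) + P/(A₂E₂).
|α₁ − α₂|·ΔT = 5.4×10⁻⁶ × 190 = 0.001026.
1/(A₁E₁) + 1/(A₂E₂) = 1/(1850×70×10³) + 1/(2075×105×10³) = 1.231×10⁻⁸ N⁻¹.
P = 0.001026 / 1.231×10⁻⁸ = 83330 N = 83.33 kN.
σ_{aluminium} = P/A₁ = 83330/1850 = 45.05 MPa, compressive.

σ ≈ 45 MPa (compressive)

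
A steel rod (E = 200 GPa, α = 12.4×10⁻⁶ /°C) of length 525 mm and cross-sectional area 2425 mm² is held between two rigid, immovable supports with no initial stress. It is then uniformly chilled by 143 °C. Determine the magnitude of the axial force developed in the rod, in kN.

With zero net strain, σ = E·αΔT = 200 GPa × 12.4×10⁻⁶ × 143 = 354.6 MPa.
Then P = σA = 354.6 × 2425 mm² = 860 kN, tensile.

P ≈ 860 kN (tensile)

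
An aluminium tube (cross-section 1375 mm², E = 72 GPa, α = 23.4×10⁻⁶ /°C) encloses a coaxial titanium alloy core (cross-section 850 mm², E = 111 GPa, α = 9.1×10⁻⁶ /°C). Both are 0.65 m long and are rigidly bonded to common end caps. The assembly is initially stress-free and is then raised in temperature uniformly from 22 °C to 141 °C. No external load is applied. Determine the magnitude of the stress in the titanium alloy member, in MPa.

Equilibrium of a rigid end plate with no external load gives equal and opposite internal forces ±P in the two members. Since α_{aluminium} > α_{titanium alloy}, heating drives the aluminium into compression and the titanium alloy into tension.
Setting the final lengths equal and cancelling L: (α₁ − α₂)ΔT = P/(A₁E₁) + P/(A₂E₂).
|α₁ − α₂|·ΔT = 14.3×10⁻⁶ × 119 = 0.001702.
1/(A₁E₁) + 1/(A₂E₂) = 1/(1375×72×10³) + 1/(850×111×10³) = 2.07×10⁻⁸ N⁻¹.
So P = 0.001702 / 2.07×10⁻⁸ = 82.21 kN.
σ_{titanium alloy} = P/A₂ = 82210/850 = 96.72 MPa, tensile.

σ ≈ 96.7 MPa (tensile)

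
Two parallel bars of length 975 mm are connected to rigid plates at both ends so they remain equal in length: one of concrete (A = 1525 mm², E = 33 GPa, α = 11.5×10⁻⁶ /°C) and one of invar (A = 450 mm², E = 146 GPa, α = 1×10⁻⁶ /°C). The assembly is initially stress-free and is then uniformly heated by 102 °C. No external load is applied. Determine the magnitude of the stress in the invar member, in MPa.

Both members must finish at the same length. With the larger α, the concrete tends to over-expand; the plates restrain it, putting the concrete in compression and the invar in tension. With no external load the two internal forces are equal and opposite, magnitude P.
Setting the final lengths equal and cancelling L: (α₁ − α₂)ΔT = P/(A₁E₁) + P/(A₂E₂).
|α₁ − α₂|·ΔT = 10.5×10⁻⁶ × 102 = 0.001071.
1/(A₁E₁) + 1/(A₂E₂) = 1/(1525×33×10³) + 1/(450×146×10³) = 3.509×10⁻⁸ N⁻¹.
P = 0.001071 / 3.509×10⁻⁸ = 30520 N = 30.52 kN.
σ_{invar} = P/A₂ = 30520/450 = 67.82 MPa, tensile.

σ ≈ 67.8 MPa (tensile)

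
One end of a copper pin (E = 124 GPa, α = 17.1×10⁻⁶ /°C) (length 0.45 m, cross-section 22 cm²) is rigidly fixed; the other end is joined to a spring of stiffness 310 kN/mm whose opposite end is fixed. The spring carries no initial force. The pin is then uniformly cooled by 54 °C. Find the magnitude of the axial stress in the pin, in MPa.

σ ≈ 38.7 MPa (tensile)

Free thermal contraction: δ_free = αΔT L = 17.1×10⁻⁶ × 54 × 450 = 0.4155 mm.
Let P be the tensile force in the spring. The pin extends elastically by PL/(AE) and the spring stretches by P/k; together these equal δ_free.
So P = δ_free / [L/(AE) + 1/k] = 0.4155 / [ 450/(2200×124×10³) + 1/(310×10³) ].
P = 0.4155 / 4.875×10⁻⁶ = 85230 N.
σ = P/A = 85230/2200 = 38.74 MPa.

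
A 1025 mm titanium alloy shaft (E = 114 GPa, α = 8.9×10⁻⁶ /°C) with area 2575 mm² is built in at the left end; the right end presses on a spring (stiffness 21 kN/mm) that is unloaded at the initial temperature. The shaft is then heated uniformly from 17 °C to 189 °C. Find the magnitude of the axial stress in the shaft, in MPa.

σ ≈ 11.9 MPa (compressive)

If the spring were absent the shaft would lengthen by αΔT L = 8.9×10⁻⁶ × 172 × 1025 = 1.569 mm.
Let P be the compressive force at the spring. The shaft shortens elastically by PL/(AE) and the spring compresses by P/k; together these equal δ_free.
So P = δ_free / [L/(AE) + 1/k] = 1.569 / [ 1025/(2575×114×10³) + 1/(21×10³) ].
P = 1.569 / 5.111×10⁻⁵ = 30700 N.
σ = P/A = 30700/2575 = 11.92 MPa.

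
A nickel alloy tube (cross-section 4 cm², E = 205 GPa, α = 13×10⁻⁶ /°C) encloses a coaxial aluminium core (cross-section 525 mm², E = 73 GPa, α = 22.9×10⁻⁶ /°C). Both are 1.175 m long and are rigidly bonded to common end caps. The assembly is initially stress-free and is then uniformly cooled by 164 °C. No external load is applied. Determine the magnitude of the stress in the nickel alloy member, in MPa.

Both members must finish at the same length. With the larger α, the aluminium tends to over-contract; the plates restrain it, putting the aluminium in tension and the nickel alloy in compression. With no external load the two internal forces are equal and opposite, magnitude P.
Equating the net (thermal + elastic) strains gives |α₁ − α₂|·ΔT = P·[1/(A₁E₁) + 1/(A₂E₂)].
|α₁ − α₂|·ΔT = 9.9×10⁻⁶ × 164 = 0.001624.
1/(A₁E₁) + 1/(A₂E₂) = 1/(400×205×10³) + 1/(525×73×10³) = 3.829×10⁻⁸ N⁻¹.
So P = 0.001624 / 3.829×10⁻⁸ = 42.41 kN.
σ_{nickel alloy} = P/A₁ = 42410/400 = 106 MPa, compressive.

σ ≈ 106 MPa (compressive)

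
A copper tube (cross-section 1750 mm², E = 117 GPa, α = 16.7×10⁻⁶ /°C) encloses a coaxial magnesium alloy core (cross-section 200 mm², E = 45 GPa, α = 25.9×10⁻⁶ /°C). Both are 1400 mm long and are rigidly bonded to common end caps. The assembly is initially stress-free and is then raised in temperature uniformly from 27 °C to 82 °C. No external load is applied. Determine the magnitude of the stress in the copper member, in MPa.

σ ≈ 2.49 MPa (tensile)

Both members must finish at the same length. With the larger α, the magnesium alloy tends to over-expand; the plates restrain it, putting the magnesium alloy in compression and the copper in tension. With no external load the two internal forces are equal and opposite, magnitude P.
Compatibility of the two members (thermal + elastic change equal): (α₁ − α₂)ΔT = P·[1/(A₁E₁) + 1/(A₂E₂)].
|α₁ − α₂|·ΔT = 9.2×10⁻⁶ × 55 = 0.000506.
1/(A₁E₁) + 1/(A₂E₂) = 1/(1750×117×10³) + 1/(200×45×10³) = 1.16×10⁻⁷ N⁻¹.
So P = 0.000506 / 1.16×10⁻⁷ = 4.362 kN.
σ_{copper} = P/A₁ = 4362/1750 = 2.493 MPa, tensile.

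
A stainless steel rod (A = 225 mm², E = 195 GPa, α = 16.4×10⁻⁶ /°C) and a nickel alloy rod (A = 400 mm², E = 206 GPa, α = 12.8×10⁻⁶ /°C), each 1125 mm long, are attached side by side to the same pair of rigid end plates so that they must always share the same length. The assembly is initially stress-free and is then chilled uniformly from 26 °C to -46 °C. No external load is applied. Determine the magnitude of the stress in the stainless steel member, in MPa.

σ ≈ 33 MPa (tensile)

The stainless steel has the larger α, so on cooling it would change length more than the nickel alloy if both were free. The rigid plates force a common final length, so the stainless steel is put into tension and the nickel alloy into compression, with equal and opposite forces P (no external load).
Setting the final lengths equal and cancelling L: (α₁ − α₂)ΔT = P/(A₁E₁) + P/(A₂E₂).
|α₁ − α₂|·ΔT = 3.6×10⁻⁶ × 72 = 0.0002592.
1/(A₁E₁) + 1/(A₂E₂) = 1/(225×195×10³) + 1/(400×206×10³) = 3.493×10⁻⁸ N⁻¹.
So P = 0.0002592 / 3.493×10⁻⁸ = 7.421 kN.
σ_{stainless steel} = P/A₁ = 7421/225 = 32.98 MPa, tensile.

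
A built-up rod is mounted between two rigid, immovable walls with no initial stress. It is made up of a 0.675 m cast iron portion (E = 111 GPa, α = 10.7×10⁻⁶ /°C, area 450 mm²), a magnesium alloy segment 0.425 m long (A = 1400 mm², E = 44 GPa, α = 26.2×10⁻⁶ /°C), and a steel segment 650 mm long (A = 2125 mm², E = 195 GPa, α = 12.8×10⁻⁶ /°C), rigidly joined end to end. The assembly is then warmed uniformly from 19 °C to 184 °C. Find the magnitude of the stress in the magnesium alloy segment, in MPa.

If the supports were absent, the total length change would be Σ αᵢΔT Lᵢ = 10.7×10⁻⁶×165×675 + 26.2×10⁻⁶×165×425 + 12.8×10⁻⁶×165×650 = 4.402 mm.
The rigid supports impose zero overall length change; the single axial force P common to all segments must satisfy P Σ Lᵢ/(AᵢEᵢ) = δ_free.
Σ Lᵢ/(AᵢEᵢ) = 675/(450×111×10³) + 425/(1400×44×10³) + 650/(2125×195×10³) = 2.198×10⁻⁵ mm/N.
So P = 4.402 / 2.198×10⁻⁵ = 200.2 kN, compressive.
σ_{magnesium alloy} = P / A = 200200 / 1400 = 143 MPa.

σ ≈ 143 MPa (compressive)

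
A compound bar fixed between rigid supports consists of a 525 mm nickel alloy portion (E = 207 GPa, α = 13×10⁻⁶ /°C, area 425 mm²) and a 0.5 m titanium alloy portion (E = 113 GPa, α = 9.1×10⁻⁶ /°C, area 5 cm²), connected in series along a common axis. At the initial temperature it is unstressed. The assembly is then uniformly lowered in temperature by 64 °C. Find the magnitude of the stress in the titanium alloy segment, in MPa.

σ ≈ 98.3 MPa (tensile)

If the supports were absent, the total length change would be Σ αᵢΔT Lᵢ = 13×10⁻⁶×64×525 + 9.1×10⁻⁶×64×500 = 0.728 mm.
Since the ends are fixed, an axial force P builds up, equal in every segment, with P · Σ Lᵢ/(AᵢEᵢ) = δ_free.
The series flexibility is Σ Lᵢ/(AᵢEᵢ) = 525/(425×207×10³) + 500/(500×113×10³) = 1.482×10⁻⁵ mm/N.
So P = 0.728 / 1.482×10⁻⁵ = 49.13 kN, tensile.
σ_{titanium alloy} = P / A = 49130 / 500 = 98.26 MPa.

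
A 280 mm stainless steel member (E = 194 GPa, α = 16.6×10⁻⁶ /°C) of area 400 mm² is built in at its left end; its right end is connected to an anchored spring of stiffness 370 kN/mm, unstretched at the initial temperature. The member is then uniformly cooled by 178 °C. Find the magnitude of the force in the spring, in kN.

P ≈ 131 kN

If the spring were absent the member would shorten by αΔT L = 16.6×10⁻⁶ × 178 × 280 = 0.8273 mm.
Let P be the tensile force in the spring. The member extends elastically by PL/(AE) and the spring stretches by P/k; together these equal δ_free.
So P = δ_free / [L/(AE) + 1/k] = 0.8273 / [ 280/(400×194×10³) + 1/(370×10³) ].
P = 0.8273 / 6.311×10⁻⁶ = 131100 N.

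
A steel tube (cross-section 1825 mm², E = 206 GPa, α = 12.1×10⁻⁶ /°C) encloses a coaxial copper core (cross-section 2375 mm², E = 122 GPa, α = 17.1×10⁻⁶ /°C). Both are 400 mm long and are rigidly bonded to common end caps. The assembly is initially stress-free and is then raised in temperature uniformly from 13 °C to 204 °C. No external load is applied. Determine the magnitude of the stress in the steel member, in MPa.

σ ≈ 85.6 MPa (tensile)

Equilibrium of a rigid end plate with no external load gives equal and opposite internal forces ±P in the two members. Since α_{copper} > α_{steel}, heating drives the copper into compression and the steel into tension.
Equating the net (thermal + elastic) strains gives |α₁ − α₂|·ΔT = P·[1/(A₁E₁) + 1/(A₂E₂)].
|α₁ − α₂|·ΔT = 5×10⁻⁶ × 191 = 0.000955.
1/(A₁E₁) + 1/(A₂E₂) = 1/(1825×206×10³) + 1/(2375×122×10³) = 6.111×10⁻⁹ N⁻¹.
So P = 0.000955 / 6.111×10⁻⁹ = 156.3 kN.
σ_{steel} = P/A₁ = 156300/1825 = 85.63 MPa, tensile.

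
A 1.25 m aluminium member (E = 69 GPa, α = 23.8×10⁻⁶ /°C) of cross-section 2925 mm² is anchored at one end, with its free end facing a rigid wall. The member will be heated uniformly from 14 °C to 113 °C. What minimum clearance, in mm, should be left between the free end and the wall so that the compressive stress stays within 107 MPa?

g ≈ 1.01 mm

Free expansion if unrestrained: δ_free = αΔT L = 23.8×10⁻⁶ × 99 × 1250 = 2.945 mm.
At the allowable stress the elastic shortening the wall may impose is σL/E = 107 × 1250 / (69×10³) = 1.938 mm.
The gap must absorb the remainder: g_min = 2.945 − 1.938 = 1.007 mm.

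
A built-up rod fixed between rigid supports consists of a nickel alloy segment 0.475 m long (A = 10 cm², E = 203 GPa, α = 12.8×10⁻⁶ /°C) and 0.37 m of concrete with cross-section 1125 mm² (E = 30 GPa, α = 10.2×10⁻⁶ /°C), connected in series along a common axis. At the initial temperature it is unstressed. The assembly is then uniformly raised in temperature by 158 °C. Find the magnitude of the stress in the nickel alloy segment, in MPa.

If the supports were absent, the total length change would be Σ αᵢΔT Lᵢ = 12.8×10⁻⁶×158×475 + 10.2×10⁻⁶×158×370 = 1.557 mm.
The rigid supports impose zero overall length change; the single axial force P common to all segments must satisfy P Σ Lᵢ/(AᵢEᵢ) = δ_free.
Σ Lᵢ/(AᵢEᵢ) = 475/(1000×203×10³) + 370/(1125×30×10³) = 1.33×10⁻⁵ mm/N.
Hence P = δ_free / Σ(L/AE) = 1.557/1.33×10⁻⁵ = 117 kN (compressive).
σ_{nickel alloy} = P / A = 117000 / 1000 = 117 MPa.

σ ≈ 117 MPa (compressive)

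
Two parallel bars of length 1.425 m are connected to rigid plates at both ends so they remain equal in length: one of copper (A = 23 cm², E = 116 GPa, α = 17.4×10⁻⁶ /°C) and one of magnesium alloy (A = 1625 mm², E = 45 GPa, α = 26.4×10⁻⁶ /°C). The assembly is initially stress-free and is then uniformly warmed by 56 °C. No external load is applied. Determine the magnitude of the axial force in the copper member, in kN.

Both members must finish at the same length. With the larger α, the magnesium alloy tends to over-expand; the plates restrain it, putting the magnesium alloy in compression and the copper in tension. With no external load the two internal forces are equal and opposite, magnitude P.
Setting the final lengths equal and cancelling L: (α₁ − α₂)ΔT = P/(A₁E₁) + P/(A₂E₂).
|α₁ − α₂|·ΔT = 9×10⁻⁶ × 56 = 0.000504.
1/(A₁E₁) + 1/(A₂E₂) = 1/(2300×116×10³) + 1/(1625×45×10³) = 1.742×10⁻⁸ N⁻¹.
P = 0.000504 / 1.742×10⁻⁸ = 28930 N = 28.93 kN.

P ≈ 28.9 kN (tensile in the copper)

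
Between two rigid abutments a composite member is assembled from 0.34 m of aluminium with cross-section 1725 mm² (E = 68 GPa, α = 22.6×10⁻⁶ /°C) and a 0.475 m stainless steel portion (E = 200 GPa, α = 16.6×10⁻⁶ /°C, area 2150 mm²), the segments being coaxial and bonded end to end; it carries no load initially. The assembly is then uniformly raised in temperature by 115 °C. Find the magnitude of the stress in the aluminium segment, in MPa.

σ ≈ 259 MPa (compressive)

Free thermal expansion of the whole bar: Σ αᵢΔT Lᵢ = 22.6×10⁻⁶×115×340 + 16.6×10⁻⁶×115×475 = 1.79 mm.
The rigid supports impose zero overall length change; the single axial force P common to all segments must satisfy P Σ Lᵢ/(AᵢEᵢ) = δ_free.
The series flexibility is Σ Lᵢ/(AᵢEᵢ) = 340/(1725×68×10³) + 475/(2150×200×10³) = 4.003×10⁻⁶ mm/N.
Hence P = δ_free / Σ(L/AE) = 1.79/4.003×10⁻⁶ = 447.3 kN (compressive).
σ_{aluminium} = P / A = 447300 / 1725 = 259.3 MPa.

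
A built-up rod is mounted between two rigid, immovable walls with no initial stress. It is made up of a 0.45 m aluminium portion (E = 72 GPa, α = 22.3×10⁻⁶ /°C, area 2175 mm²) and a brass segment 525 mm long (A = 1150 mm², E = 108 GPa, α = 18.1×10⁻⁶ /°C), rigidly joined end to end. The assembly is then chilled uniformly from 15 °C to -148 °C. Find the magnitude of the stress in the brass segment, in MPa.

σ ≈ 390 MPa (tensile)

Free thermal contraction of the whole bar: Σ αᵢΔT Lᵢ = 22.3×10⁻⁶×163×450 + 18.1×10⁻⁶×163×525 = 3.185 mm.
Since the ends are fixed, an axial force P builds up, equal in every segment, with P · Σ Lᵢ/(AᵢEᵢ) = δ_free.
Σ Lᵢ/(AᵢEᵢ) = 450/(2175×72×10³) + 525/(1150×108×10³) = 7.101×10⁻⁶ mm/N.
So P = 3.185 / 7.101×10⁻⁶ = 448.5 kN, tensile.
σ_{brass} = P / A = 448500 / 1150 = 390 MPa.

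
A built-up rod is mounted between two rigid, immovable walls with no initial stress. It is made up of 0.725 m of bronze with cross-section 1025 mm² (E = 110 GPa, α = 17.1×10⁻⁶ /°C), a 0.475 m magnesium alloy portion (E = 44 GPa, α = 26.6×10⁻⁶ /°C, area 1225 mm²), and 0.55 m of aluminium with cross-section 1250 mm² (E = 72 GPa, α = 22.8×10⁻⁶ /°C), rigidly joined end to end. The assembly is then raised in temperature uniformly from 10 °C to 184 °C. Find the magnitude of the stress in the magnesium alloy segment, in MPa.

Free thermal expansion of the whole bar: Σ αᵢΔT Lᵢ = 17.1×10⁻⁶×174×725 + 26.6×10⁻⁶×174×475 + 22.8×10⁻⁶×174×550 = 6.538 mm.
The walls prevent any net length change, so an axial force P (same in every segment) develops. Compatibility: P · Σ Lᵢ/(AᵢEᵢ) = δ_free.
Σ Lᵢ/(AᵢEᵢ) = 725/(1025×110×10³) + 475/(1225×44×10³) + 550/(1250×72×10³) = 2.135×10⁻⁵ mm/N.
P = 6.538 / 2.135×10⁻⁵ = 306200 N = 306.2 kN, compressive.
σ_{magnesium alloy} = P / A = 306200 / 1225 = 249.9 MPa.

σ ≈ 250 MPa (compressive)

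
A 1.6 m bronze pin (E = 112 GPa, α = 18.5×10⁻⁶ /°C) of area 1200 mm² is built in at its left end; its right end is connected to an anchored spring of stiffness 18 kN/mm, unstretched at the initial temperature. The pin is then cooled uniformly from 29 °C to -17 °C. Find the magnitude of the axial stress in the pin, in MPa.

If the spring were absent the pin would shorten by αΔT L = 18.5×10⁻⁶ × 46 × 1600 = 1.362 mm.
Let P be the tensile force in the spring. The pin extends elastically by PL/(AE) and the spring stretches by P/k; together these equal δ_free.
So P = δ_free / [L/(AE) + 1/k] = 1.362 / [ 1600/(1200×112×10³) + 1/(18×10³) ].
P = 1.362 / 6.746×10⁻⁵ = 20180 N.
σ = P/A = 20180/1200 = 16.82 MPa.

σ ≈ 16.8 MPa (tensile)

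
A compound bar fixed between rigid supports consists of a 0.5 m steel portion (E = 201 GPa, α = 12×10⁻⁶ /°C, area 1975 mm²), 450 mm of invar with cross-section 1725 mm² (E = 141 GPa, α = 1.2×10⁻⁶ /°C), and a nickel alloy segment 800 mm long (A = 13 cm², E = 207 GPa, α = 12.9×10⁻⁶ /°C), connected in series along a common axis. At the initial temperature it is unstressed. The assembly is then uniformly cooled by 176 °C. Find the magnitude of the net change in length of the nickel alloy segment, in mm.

|ΔL| ≈ 0.366 mm

Free thermal contraction of the whole bar: Σ αᵢΔT Lᵢ = 12×10⁻⁶×176×500 + 1.2×10⁻⁶×176×450 + 12.9×10⁻⁶×176×800 = 2.967 mm.
Since the ends are fixed, an axial force P builds up, equal in every segment, with P · Σ Lᵢ/(AᵢEᵢ) = δ_free.
Σ Lᵢ/(AᵢEᵢ) = 500/(1975×201×10³) + 450/(1725×141×10³) + 800/(1300×207×10³) = 6.083×10⁻⁶ mm/N.
P = 2.967 / 6.083×10⁻⁶ = 487800 N = 487.8 kN, tensile.
For the nickel alloy segment, free thermal change = 12.9×10⁻⁶×176×800 = 1.816 mm and elastic change from P = 487800×800/(1300×207×10³) = 1.45 mm; these oppose, so the net change is 0.366 mm (segment shortens).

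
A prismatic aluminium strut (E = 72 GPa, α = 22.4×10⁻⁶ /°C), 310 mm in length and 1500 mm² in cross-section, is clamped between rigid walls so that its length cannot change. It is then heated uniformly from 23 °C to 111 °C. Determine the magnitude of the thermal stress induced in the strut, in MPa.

σ ≈ 142 MPa (compressive)

The supports are rigid, so the total axial strain is zero. The restrained thermal strain is ε = αΔT = 22.4×10⁻⁶ × 88 = 1971.2×10⁻⁶.
The stress required to suppress this strain is σ = Eε = 72×10³ × 1971.2×10⁻⁶ = 141.9 MPa, compressive since the strut is trying to expand.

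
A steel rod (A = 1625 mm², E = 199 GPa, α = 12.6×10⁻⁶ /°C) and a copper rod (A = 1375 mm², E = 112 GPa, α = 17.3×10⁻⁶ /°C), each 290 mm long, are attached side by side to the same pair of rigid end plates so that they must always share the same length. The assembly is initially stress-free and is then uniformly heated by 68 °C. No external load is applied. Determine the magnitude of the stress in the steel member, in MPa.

The copper has the larger α, so on heating it would change length more than the steel if both were free. The rigid plates force a common final length, so the copper is put into compression and the steel into tension, with equal and opposite forces P (no external load).
Compatibility of the two members (thermal + elastic change equal): (α₁ − α₂)ΔT = P·[1/(A₁E₁) + 1/(A₂E₂)].
|α₁ − α₂|·ΔT = 4.7×10⁻⁶ × 68 = 0.0003196.
1/(A₁E₁) + 1/(A₂E₂) = 1/(1625×199×10³) + 1/(1375×112×10³) = 9.586×10⁻⁹ N⁻¹.
P = 0.0003196 / 9.586×10⁻⁹ = 33340 N = 33.34 kN.
σ_{steel} = P/A₁ = 33340/1625 = 20.52 MPa, tensile.

σ ≈ 20.5 MPa (tensile)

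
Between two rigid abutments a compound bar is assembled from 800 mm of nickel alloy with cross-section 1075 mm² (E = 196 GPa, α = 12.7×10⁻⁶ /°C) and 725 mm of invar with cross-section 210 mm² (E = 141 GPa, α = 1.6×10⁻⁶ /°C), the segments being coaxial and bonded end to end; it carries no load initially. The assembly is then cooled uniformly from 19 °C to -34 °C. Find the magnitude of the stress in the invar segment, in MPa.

σ ≈ 101 MPa (tensile)

If the supports were absent, the total length change would be Σ αᵢΔT Lᵢ = 12.7×10⁻⁶×53×800 + 1.6×10⁻⁶×53×725 = 0.6 mm.
The rigid supports impose zero overall length change; the single axial force P common to all segments must satisfy P Σ Lᵢ/(AᵢEᵢ) = δ_free.
The series flexibility is Σ Lᵢ/(AᵢEᵢ) = 800/(1075×196×10³) + 725/(210×141×10³) = 2.828×10⁻⁵ mm/N.
Hence P = δ_free / Σ(L/AE) = 0.6/2.828×10⁻⁵ = 21.21 kN (tensile).
σ_{invar} = P / A = 21210 / 210 = 101 MPa.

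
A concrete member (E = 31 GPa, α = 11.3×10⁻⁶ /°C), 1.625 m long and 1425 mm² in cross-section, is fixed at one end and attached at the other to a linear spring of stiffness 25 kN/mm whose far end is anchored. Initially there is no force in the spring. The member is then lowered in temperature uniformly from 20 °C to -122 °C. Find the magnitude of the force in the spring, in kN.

P ≈ 34 kN

Free thermal contraction: δ_free = αΔT L = 11.3×10⁻⁶ × 142 × 1625 = 2.607 mm.
With a force P in the spring, the elastic change of the member is PL/(AE) and that of the spring is P/k; compatibility requires their sum to equal δ_free.
P [ L/(AE) + 1/k ] = δ_free → P [ 1625/(1425×31×10³) + 1/(25×10³) ] = 2.607.
P = 2.607 / 7.679×10⁻⁵ = 33960 N.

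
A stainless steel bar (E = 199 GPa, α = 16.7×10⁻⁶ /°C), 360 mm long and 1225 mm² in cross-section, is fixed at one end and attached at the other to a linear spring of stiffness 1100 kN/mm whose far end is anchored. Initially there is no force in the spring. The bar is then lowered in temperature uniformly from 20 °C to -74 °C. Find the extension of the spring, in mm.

If the spring were absent the bar would shorten by αΔT L = 16.7×10⁻⁶ × 94 × 360 = 0.5651 mm.
With a force P in the spring, the elastic change of the bar is PL/(AE) and that of the spring is P/k; compatibility requires their sum to equal δ_free.
P [ L/(AE) + 1/k ] = δ_free → P [ 360/(1225×199×10³) + 1/(1100×10³) ] = 0.5651.
P = 0.5651 / 2.386×10⁻⁶ = 236900 N.
Spring extension = P/k = 236900/(1100×10³) = 0.2153 mm.

δ ≈ 0.215 mm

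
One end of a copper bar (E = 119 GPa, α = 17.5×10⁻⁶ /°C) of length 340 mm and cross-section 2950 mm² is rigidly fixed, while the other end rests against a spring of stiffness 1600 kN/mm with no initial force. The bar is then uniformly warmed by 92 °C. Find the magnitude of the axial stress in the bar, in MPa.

Free thermal expansion: δ_free = αΔT L = 17.5×10⁻⁶ × 92 × 340 = 0.5474 mm.
With a force P in the spring, the elastic change of the bar is PL/(AE) and that of the spring is P/k; compatibility requires their sum to equal δ_free.
So P = δ_free / [L/(AE) + 1/k] = 0.5474 / [ 340/(2950×119×10³) + 1/(1600×10³) ].
P = 0.5474 / 1.594×10⁻⁶ = 343500 N.
σ = P/A = 343500/2950 = 116.4 MPa.

σ ≈ 116 MPa (compressive)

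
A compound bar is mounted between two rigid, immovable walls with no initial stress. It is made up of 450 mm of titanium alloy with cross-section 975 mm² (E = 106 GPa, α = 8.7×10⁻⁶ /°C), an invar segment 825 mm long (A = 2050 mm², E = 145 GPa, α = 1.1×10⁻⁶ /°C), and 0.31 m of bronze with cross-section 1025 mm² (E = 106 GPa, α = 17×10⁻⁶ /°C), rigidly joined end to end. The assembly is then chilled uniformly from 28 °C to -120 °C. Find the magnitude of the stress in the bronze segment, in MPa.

σ ≈ 146 MPa (tensile)

With the walls removed the bar would change length by δ_free = Σ αᵢΔT Lᵢ = 8.7×10⁻⁶×148×450 + 1.1×10⁻⁶×148×825 + 17×10⁻⁶×148×310 = 1.494 mm.
Since the ends are fixed, an axial force P builds up, equal in every segment, with P · Σ Lᵢ/(AᵢEᵢ) = δ_free.
The series flexibility is Σ Lᵢ/(AᵢEᵢ) = 450/(975×106×10³) + 825/(2050×145×10³) + 310/(1025×106×10³) = 9.983×10⁻⁶ mm/N.
So P = 1.494 / 9.983×10⁻⁶ = 149.6 kN, tensile.
σ_{bronze} = P / A = 149600 / 1025 = 146 MPa.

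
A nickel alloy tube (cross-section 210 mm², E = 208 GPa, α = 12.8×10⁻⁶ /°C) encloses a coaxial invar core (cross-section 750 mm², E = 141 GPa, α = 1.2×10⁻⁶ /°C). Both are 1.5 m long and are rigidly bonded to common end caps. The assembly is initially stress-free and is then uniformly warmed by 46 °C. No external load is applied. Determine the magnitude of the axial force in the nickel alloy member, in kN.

Both members must finish at the same length. With the larger α, the nickel alloy tends to over-expand; the plates restrain it, putting the nickel alloy in compression and the invar in tension. With no external load the two internal forces are equal and opposite, magnitude P.
Equating the net (thermal + elastic) strains gives |α₁ − α₂|·ΔT = P·[1/(A₁E₁) + 1/(A₂E₂)].
|α₁ − α₂|·ΔT = 11.6×10⁻⁶ × 46 = 0.0005336.
1/(A₁E₁) + 1/(A₂E₂) = 1/(210×208×10³) + 1/(750×141×10³) = 3.235×10⁻⁸ N⁻¹.
P = 0.0005336 / 3.235×10⁻⁸ = 16490 N = 16.49 kN.

P ≈ 16.5 kN (compressive in the nickel alloy)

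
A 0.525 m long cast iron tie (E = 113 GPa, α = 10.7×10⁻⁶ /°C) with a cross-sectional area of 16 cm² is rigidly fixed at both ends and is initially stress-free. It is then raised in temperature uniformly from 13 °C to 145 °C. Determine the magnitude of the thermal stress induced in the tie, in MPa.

σ ≈ 160 MPa (compressive)

With length fixed, the mechanical strain must cancel the thermal strain αΔT = 10.7×10⁻⁶ × 132 = 1412.4×10⁻⁶.
The stress required to suppress this strain is σ = Eε = 113×10³ × 1412.4×10⁻⁶ = 159.6 MPa, compressive since the tie is trying to expand.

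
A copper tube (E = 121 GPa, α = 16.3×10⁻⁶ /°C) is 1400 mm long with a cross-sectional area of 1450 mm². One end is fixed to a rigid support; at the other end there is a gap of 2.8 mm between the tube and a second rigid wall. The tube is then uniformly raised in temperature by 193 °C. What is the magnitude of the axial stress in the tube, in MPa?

σ ≈ 139 MPa (compressive)

Unrestrained expansion: δ_free = αΔT L = 16.3×10⁻⁶ × 193 × 1400 = 4.404 mm.
The gap closes (δ_free > 2.8 mm) and the wall then resists a further 4.404 − 2.8 = 1.604 mm of expansion.
Compatibility: PL/(AE) = 1.604 mm, so σ = P/A = E × (1.604/1400) = 138.7 MPa.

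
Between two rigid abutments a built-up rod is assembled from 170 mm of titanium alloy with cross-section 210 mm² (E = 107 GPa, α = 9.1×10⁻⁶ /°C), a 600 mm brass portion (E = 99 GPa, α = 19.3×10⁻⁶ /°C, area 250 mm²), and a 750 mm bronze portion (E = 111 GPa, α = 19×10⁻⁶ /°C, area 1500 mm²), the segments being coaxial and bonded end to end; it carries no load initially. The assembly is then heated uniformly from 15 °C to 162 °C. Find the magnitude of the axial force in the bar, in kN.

P ≈ 111 kN (compressive)

If the supports were absent, the total length change would be Σ αᵢΔT Lᵢ = 9.1×10⁻⁶×147×170 + 19.3×10⁻⁶×147×600 + 19×10⁻⁶×147×750 = 4.024 mm.
Since the ends are fixed, an axial force P builds up, equal in every segment, with P · Σ Lᵢ/(AᵢEᵢ) = δ_free.
Σ Lᵢ/(AᵢEᵢ) = 170/(210×107×10³) + 600/(250×99×10³) + 750/(1500×111×10³) = 3.631×10⁻⁵ mm/N.
Hence P = δ_free / Σ(L/AE) = 4.024/3.631×10⁻⁵ = 110.8 kN (compressive).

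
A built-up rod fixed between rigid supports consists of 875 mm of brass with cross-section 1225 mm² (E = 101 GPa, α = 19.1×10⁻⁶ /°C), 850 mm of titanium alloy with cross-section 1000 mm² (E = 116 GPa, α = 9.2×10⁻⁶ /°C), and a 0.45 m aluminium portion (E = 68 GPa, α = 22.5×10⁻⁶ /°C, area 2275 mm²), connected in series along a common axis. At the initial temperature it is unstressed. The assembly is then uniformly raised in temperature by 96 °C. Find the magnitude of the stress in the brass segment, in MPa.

σ ≈ 157 MPa (compressive)

With the walls removed the bar would change length by δ_free = Σ αᵢΔT Lᵢ = 19.1×10⁻⁶×96×875 + 9.2×10⁻⁶×96×850 + 22.5×10⁻⁶×96×450 = 3.327 mm.
The rigid supports impose zero overall length change; the single axial force P common to all segments must satisfy P Σ Lᵢ/(AᵢEᵢ) = δ_free.
The series flexibility is Σ Lᵢ/(AᵢEᵢ) = 875/(1225×101×10³) + 850/(1000×116×10³) + 450/(2275×68×10³) = 1.731×10⁻⁵ mm/N.
So P = 3.327 / 1.731×10⁻⁵ = 192.2 kN, compressive.
σ_{brass} = P / A = 192200 / 1225 = 156.9 MPa.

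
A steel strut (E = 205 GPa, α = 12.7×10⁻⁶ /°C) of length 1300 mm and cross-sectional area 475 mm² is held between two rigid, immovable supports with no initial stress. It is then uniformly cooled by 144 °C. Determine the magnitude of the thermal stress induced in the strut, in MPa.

Because both ends are immovable the net strain is zero, and the suppressed thermal strain is αΔT = 12.7×10⁻⁶ × 144 = 1828.8×10⁻⁶.
σ = EαΔT = 205×10³ × 12.7×10⁻⁶ × 144 = 374.9 MPa (tensile; the strut is trying to contract).

σ ≈ 375 MPa (tensile)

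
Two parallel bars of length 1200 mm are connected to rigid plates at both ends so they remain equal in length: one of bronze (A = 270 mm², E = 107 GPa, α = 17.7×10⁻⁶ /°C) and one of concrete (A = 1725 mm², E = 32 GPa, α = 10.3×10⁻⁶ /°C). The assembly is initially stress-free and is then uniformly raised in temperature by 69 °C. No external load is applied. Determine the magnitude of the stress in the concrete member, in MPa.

σ ≈ 5.61 MPa (tensile)

Both members must finish at the same length. With the larger α, the bronze tends to over-expand; the plates restrain it, putting the bronze in compression and the concrete in tension. With no external load the two internal forces are equal and opposite, magnitude P.
Setting the final lengths equal and cancelling L: (α₁ − α₂)ΔT = P/(A₁E₁) + P/(A₂E₂).
|α₁ − α₂|·ΔT = 7.4×10⁻⁶ × 69 = 0.0005106.
1/(A₁E₁) + 1/(A₂E₂) = 1/(270×107×10³) + 1/(1725×32×10³) = 5.273×10⁻⁸ N⁻¹.
P = 0.0005106 / 5.273×10⁻⁸ = 9683 N = 9.683 kN.
σ_{concrete} = P/A₂ = 9683/1725 = 5.614 MPa, tensile.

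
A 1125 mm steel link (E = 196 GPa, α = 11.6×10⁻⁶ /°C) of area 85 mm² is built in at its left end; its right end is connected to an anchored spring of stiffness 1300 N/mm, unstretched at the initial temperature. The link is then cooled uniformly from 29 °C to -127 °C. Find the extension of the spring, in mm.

δ ≈ 1.87 mm

Free thermal contraction: δ_free = αΔT L = 11.6×10⁻⁶ × 156 × 1125 = 2.036 mm.
With a force P in the spring, the elastic change of the link is PL/(AE) and that of the spring is P/k; compatibility requires their sum to equal δ_free.
P [ L/(AE) + 1/k ] = δ_free → P [ 1125/(85×196×10³) + 1/(1300) ] = 2.036.
P = 2.036 / 0.0008368 = 2433 N.
Spring extension = P/k = 2433/(1300) = 1.872 mm.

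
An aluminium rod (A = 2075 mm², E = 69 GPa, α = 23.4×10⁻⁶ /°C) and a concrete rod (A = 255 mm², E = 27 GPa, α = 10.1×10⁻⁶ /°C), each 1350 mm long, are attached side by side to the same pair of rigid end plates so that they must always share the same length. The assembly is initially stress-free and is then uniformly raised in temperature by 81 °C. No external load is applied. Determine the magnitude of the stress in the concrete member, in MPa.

Both members must finish at the same length. With the larger α, the aluminium tends to over-expand; the plates restrain it, putting the aluminium in compression and the concrete in tension. With no external load the two internal forces are equal and opposite, magnitude P.
Equating the net (thermal + elastic) strains gives |α₁ − α₂|·ΔT = P·[1/(A₁E₁) + 1/(A₂E₂)].
|α₁ − α₂|·ΔT = 13.3×10⁻⁶ × 81 = 0.001077.
1/(A₁E₁) + 1/(A₂E₂) = 1/(2075×69×10³) + 1/(255×27×10³) = 1.522×10⁻⁷ N⁻¹.
P = 0.001077 / 1.522×10⁻⁷ = 7077 N = 7.077 kN.
σ_{concrete} = P/A₂ = 7077/255 = 27.75 MPa, tensile.

σ ≈ 27.8 MPa (tensile)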